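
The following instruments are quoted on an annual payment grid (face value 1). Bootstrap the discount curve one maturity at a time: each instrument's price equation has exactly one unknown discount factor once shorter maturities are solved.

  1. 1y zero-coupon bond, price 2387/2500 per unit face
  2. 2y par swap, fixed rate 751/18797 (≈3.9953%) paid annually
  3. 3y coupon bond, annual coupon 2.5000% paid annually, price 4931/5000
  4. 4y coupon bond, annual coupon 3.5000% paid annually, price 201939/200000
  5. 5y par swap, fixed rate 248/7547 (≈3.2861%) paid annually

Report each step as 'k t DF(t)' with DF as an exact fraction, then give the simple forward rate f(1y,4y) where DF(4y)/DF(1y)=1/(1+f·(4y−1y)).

step 1 [1y] zero: DF = P = 2387/2500 ≈ 0.954800
step 2 [2y] swap r/1=751/18797: DF=(1 − 751/18797·(0.954800))/(1+751/18797) = 9249/10000 ≈ 0.924900
step 3 [3y] bond c/1=1/40: DF=(4931/5000 − 1/40·(0.954800+0.924900))/(1+1/40) = 9163/10000 ≈ 0.916300
step 4 [4y] bond c/1=7/200: DF=(201939/200000 − 7/200·(0.954800+0.924900+0.916300))/(1+7/200) = 881/1000 ≈ 0.881000
step 5 [5y] swap r/1=248/7547: DF=(1 − 248/7547·(0.954800+0.924900+0.916300+0.881000))/(1+248/7547) = 532/625 ≈ 0.851200

1 1 2387/2500
2 2 9249/10000
3 3 9163/10000
4 4 881/1000
5 5 532/625
f(1y,4y) = ((2387/2500)/(881/1000) − 1)/(3) = 123/4405 ≈ 2.7923%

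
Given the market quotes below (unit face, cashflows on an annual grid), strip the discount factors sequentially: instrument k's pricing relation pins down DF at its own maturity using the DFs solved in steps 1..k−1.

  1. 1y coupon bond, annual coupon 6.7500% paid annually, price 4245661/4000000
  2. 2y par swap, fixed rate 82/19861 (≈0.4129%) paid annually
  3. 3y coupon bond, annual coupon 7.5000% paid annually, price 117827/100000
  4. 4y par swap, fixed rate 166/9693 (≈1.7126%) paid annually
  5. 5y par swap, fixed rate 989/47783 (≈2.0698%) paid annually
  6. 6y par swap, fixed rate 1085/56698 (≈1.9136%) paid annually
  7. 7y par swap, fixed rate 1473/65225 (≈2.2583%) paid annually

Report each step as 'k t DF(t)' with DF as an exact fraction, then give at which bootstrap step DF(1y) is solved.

step 1 [1y] bond c/1=27/400: DF=(4245661/4000000 − 27/400·(0))/(1+27/400) = 9943/10000 ≈ 0.994300
step 2 [2y] swap r/1=82/19861: DF=(1 − 82/19861·(0.994300))/(1+82/19861) = 4959/5000 ≈ 0.991800
step 3 [3y] bond c/1=3/40: DF=(117827/100000 − 3/40·(0.994300+0.991800))/(1+3/40) = 383/400 ≈ 0.957500
step 4 [4y] swap r/1=166/9693: DF=(1 − 166/9693·(0.994300+0.991800+0.957500))/(1+166/9693) = 1167/1250 ≈ 0.933600
step 5 [5y] swap r/1=989/47783: DF=(1 − 989/47783·(0.994300+0.991800+0.957500+0.933600))/(1+989/47783) = 9011/10000 ≈ 0.901100
step 6 [6y] swap r/1=1085/56698: DF=(1 − 1085/56698·(0.994300+0.991800+0.957500+0.933600+0.901100))/(1+1085/56698) = 1783/2000 ≈ 0.891500
step 7 [7y] swap r/1=1473/65225: DF=(1 − 1473/65225·(0.994300+0.991800+0.957500+0.933600+0.901100+0.891500))/(1+1473/65225) = 8527/10000 ≈ 0.852700

1 1 9943/10000
2 2 4959/5000
3 3 383/400
4 4 1167/1250
5 5 9011/10000
6 6 1783/2000
7 7 8527/10000
DF(1y) is solved at step 1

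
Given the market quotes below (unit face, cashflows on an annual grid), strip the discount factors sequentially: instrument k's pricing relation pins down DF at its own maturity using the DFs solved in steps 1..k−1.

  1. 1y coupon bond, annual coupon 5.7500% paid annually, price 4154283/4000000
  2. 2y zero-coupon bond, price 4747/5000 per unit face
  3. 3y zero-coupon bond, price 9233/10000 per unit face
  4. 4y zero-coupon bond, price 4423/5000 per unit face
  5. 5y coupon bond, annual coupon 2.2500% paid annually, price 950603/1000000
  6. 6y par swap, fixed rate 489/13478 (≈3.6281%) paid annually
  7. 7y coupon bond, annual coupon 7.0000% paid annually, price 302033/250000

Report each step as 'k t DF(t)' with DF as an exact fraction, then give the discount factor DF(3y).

step 1 [1y] bond c/1=23/400: DF=(4154283/4000000 − 23/400·(0))/(1+23/400) = 9821/10000 ≈ 0.982100
step 2 [2y] zero: DF = P = 4747/5000 ≈ 0.949400
step 3 [3y] zero: DF = P = 9233/10000 ≈ 0.923300
step 4 [4y] zero: DF = P = 4423/5000 ≈ 0.884600
step 5 [5y] bond c/1=9/400: DF=(950603/1000000 − 9/400·(0.982100+0.949400+0.923300+0.884600))/(1+9/400) = 4237/5000 ≈ 0.847400
step 6 [6y] swap r/1=489/13478: DF=(1 − 489/13478·(0.982100+0.949400+0.923300+0.884600+0.847400))/(1+489/13478) = 2011/2500 ≈ 0.804400
step 7 [7y] bond c/1=7/100: DF=(302033/250000 − 7/100·(0.982100+0.949400+0.923300+0.884600+0.847400+0.804400))/(1+7/100) = 1941/2500 ≈ 0.776400

1 1 9821/10000
2 2 4747/5000
3 3 9233/10000
4 4 4423/5000
5 5 4237/5000
6 6 2011/2500
7 7 1941/2500
DF(3y) = 9233/10000 ≈ 0.923300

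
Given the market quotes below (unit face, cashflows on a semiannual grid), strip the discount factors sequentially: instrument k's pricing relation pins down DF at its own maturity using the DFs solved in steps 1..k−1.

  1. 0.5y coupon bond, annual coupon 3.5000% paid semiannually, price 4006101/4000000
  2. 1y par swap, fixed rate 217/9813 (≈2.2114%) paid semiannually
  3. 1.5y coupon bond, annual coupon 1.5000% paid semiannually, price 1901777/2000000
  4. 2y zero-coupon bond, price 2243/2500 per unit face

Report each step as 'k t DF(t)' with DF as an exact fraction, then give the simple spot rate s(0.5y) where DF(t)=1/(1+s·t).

1 1/2 9843/10000
2 1 9783/10000
3 3/2 2323/2500
4 2 2243/2500
s(0.5y) = (1/(9843/10000) − 1)/(1/2) = 314/9843 ≈ 3.1901%

step 1 [0.5y] bond c/2=7/400: DF=(4006101/4000000 − 7/400·(0))/(1+7/400) = 9843/10000 ≈ 0.984300
step 2 [1y] swap r/2=217/19626: DF=(1 − 217/19626·(0.984300))/(1+217/19626) = 9783/10000 ≈ 0.978300
step 3 [1.5y] bond c/2=3/400: DF=(1901777/2000000 − 3/400·(0.984300+0.978300))/(1+3/400) = 2323/2500 ≈ 0.929200
step 4 [2y] zero: DF = P = 2243/2500 ≈ 0.897200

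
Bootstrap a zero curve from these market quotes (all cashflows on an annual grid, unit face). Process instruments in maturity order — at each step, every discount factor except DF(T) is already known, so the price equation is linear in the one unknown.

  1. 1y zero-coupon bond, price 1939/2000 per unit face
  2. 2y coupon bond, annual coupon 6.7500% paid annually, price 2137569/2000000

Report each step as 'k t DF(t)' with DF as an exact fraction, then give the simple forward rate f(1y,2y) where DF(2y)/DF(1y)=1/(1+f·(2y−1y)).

1 1 1939/2000
2 2 9399/10000
f(1y,2y) = ((1939/2000)/(9399/10000) − 1)/(1) = 296/9399 ≈ 3.1493%

step 1 [1y] zero: DF = P = 1939/2000 ≈ 0.969500
step 2 [2y] bond c/1=27/400: DF=(2137569/2000000 − 27/400·(0.969500))/(1+27/400) = 9399/10000 ≈ 0.939900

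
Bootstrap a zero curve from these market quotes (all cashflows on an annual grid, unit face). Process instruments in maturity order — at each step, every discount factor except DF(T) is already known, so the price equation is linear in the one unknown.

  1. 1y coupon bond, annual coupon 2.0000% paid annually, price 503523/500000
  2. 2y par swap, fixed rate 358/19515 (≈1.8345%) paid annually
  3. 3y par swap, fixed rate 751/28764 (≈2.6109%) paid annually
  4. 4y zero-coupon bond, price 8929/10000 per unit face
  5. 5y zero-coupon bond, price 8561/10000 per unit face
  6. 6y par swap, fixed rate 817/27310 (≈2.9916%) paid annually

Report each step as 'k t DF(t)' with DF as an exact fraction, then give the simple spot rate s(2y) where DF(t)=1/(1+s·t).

step 1 [1y] bond c/1=1/50: DF=(503523/500000 − 1/50·(0))/(1+1/50) = 9873/10000 ≈ 0.987300
step 2 [2y] swap r/1=358/19515: DF=(1 − 358/19515·(0.987300))/(1+358/19515) = 4821/5000 ≈ 0.964200
step 3 [3y] swap r/1=751/28764: DF=(1 − 751/28764·(0.987300+0.964200))/(1+751/28764) = 9249/10000 ≈ 0.924900
step 4 [4y] zero: DF = P = 8929/10000 ≈ 0.892900
step 5 [5y] zero: DF = P = 8561/10000 ≈ 0.856100
step 6 [6y] swap r/1=817/27310: DF=(1 − 817/27310·(0.987300+0.964200+0.924900+0.892900+0.856100))/(1+817/27310) = 4183/5000 ≈ 0.836600

1 1 9873/10000
2 2 4821/5000
3 3 9249/10000
4 4 8929/10000
5 5 8561/10000
6 6 4183/5000
s(2y) = (1/(4821/5000) − 1)/(2) = 179/9642 ≈ 1.8565%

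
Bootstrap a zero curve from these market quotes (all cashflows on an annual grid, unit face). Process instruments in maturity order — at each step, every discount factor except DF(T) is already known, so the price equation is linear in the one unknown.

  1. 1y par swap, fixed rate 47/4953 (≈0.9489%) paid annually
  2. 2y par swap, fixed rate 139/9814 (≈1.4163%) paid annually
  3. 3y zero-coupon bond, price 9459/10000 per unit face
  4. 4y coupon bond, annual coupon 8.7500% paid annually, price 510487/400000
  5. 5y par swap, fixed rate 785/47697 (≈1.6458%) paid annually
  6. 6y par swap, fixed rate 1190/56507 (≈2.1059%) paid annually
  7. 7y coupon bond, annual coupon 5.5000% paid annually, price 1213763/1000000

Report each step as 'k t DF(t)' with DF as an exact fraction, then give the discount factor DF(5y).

step 1 [1y] swap r/1=47/4953: DF=(1 − 47/4953·(0))/(1+47/4953) = 4953/5000 ≈ 0.990600
step 2 [2y] swap r/1=139/9814: DF=(1 − 139/9814·(0.990600))/(1+139/9814) = 4861/5000 ≈ 0.972200
step 3 [3y] zero: DF = P = 9459/10000 ≈ 0.945900
step 4 [4y] bond c/1=7/80: DF=(510487/400000 − 7/80·(0.990600+0.972200+0.945900))/(1+7/80) = 1879/2000 ≈ 0.939500
step 5 [5y] swap r/1=785/47697: DF=(1 − 785/47697·(0.990600+0.972200+0.945900+0.939500))/(1+785/47697) = 1843/2000 ≈ 0.921500
step 6 [6y] swap r/1=1190/56507: DF=(1 − 1190/56507·(0.990600+0.972200+0.945900+0.939500+0.921500))/(1+1190/56507) = 881/1000 ≈ 0.881000
step 7 [7y] bond c/1=11/200: DF=(1213763/1000000 − 11/200·(0.990600+0.972200+0.945900+0.939500+0.921500+0.881000))/(1+11/200) = 8559/10000 ≈ 0.855900

1 1 4953/5000
2 2 4861/5000
3 3 9459/10000
4 4 1879/2000
5 5 1843/2000
6 6 881/1000
7 7 8559/10000
DF(5y) = 1843/2000 ≈ 0.921500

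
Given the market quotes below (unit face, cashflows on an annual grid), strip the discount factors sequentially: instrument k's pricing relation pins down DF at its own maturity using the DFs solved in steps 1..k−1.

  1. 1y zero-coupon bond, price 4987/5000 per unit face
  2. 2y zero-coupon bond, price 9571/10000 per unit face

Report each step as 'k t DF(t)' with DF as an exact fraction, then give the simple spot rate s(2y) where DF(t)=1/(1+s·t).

1 1 4987/5000
2 2 9571/10000
s(2y) = (1/(9571/10000) − 1)/(2) = 429/19142 ≈ 2.2411%

step 1 [1y] zero: DF = P = 4987/5000 ≈ 0.997400
step 2 [2y] zero: DF = P = 9571/10000 ≈ 0.957100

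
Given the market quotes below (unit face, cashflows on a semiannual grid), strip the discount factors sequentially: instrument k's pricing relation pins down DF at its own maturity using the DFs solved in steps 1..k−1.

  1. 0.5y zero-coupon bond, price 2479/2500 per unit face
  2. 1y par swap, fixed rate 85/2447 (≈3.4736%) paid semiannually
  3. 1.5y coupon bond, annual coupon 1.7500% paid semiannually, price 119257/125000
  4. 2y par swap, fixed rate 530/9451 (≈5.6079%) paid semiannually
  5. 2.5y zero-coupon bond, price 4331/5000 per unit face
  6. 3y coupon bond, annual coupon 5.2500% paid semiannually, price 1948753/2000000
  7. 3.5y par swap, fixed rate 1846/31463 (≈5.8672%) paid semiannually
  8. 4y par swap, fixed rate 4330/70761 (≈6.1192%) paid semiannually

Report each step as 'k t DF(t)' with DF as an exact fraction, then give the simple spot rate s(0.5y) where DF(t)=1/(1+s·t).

1 1/2 2479/2500
2 1 483/500
3 3/2 1161/1250
4 2 447/500
5 5/2 4331/5000
6 3 4153/5000
7 7/2 4077/5000
8 4 1567/2000
s(0.5y) = (1/(2479/2500) − 1)/(1/2) = 42/2479 ≈ 1.6942%

step 1 [0.5y] zero: DF = P = 2479/2500 ≈ 0.991600
step 2 [1y] swap r/2=85/4894: DF=(1 − 85/4894·(0.991600))/(1+85/4894) = 483/500 ≈ 0.966000
step 3 [1.5y] bond c/2=7/800: DF=(119257/125000 − 7/800·(0.991600+0.966000))/(1+7/800) = 1161/1250 ≈ 0.928800
step 4 [2y] swap r/2=265/9451: DF=(1 − 265/9451·(0.991600+0.966000+0.928800))/(1+265/9451) = 447/500 ≈ 0.894000
step 5 [2.5y] zero: DF = P = 4331/5000 ≈ 0.866200
step 6 [3y] bond c/2=21/800: DF=(1948753/2000000 − 21/800·(0.991600+0.966000+0.928800+0.894000+0.866200))/(1+21/800) = 4153/5000 ≈ 0.830600
step 7 [3.5y] swap r/2=923/31463: DF=(1 − 923/31463·(0.991600+0.966000+0.928800+0.894000+0.866200+0.830600))/(1+923/31463) = 4077/5000 ≈ 0.815400
step 8 [4y] swap r/2=2165/70761: DF=(1 − 2165/70761·(0.991600+0.966000+0.928800+0.894000+0.866200+0.830600+0.815400))/(1+2165/70761) = 1567/2000 ≈ 0.783500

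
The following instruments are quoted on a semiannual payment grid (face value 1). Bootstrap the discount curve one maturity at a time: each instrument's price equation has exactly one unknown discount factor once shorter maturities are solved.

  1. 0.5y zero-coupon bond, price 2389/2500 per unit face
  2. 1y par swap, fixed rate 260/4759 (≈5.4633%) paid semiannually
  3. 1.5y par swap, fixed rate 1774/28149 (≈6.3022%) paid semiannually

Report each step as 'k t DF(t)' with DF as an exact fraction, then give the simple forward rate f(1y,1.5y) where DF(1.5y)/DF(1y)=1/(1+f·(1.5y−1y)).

step 1 [0.5y] zero: DF = P = 2389/2500 ≈ 0.955600
step 2 [1y] swap r/2=130/4759: DF=(1 − 130/4759·(0.955600))/(1+130/4759) = 237/250 ≈ 0.948000
step 3 [1.5y] swap r/2=887/28149: DF=(1 − 887/28149·(0.955600+0.948000))/(1+887/28149) = 9113/10000 ≈ 0.911300

1 1/2 2389/2500
2 1 237/250
3 3/2 9113/10000
f(1y,1.5y) = ((237/250)/(9113/10000) − 1)/(1/2) = 734/9113 ≈ 8.0544%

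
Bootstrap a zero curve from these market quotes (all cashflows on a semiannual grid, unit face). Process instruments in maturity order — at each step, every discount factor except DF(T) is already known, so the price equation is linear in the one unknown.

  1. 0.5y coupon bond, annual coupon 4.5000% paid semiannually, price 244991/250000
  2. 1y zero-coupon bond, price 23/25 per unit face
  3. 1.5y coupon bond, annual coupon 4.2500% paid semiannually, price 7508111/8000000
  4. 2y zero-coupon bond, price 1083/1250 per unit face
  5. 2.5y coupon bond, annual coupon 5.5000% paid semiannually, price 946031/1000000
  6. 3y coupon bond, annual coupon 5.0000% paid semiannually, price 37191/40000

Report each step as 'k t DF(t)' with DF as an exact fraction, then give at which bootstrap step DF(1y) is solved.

1 1/2 599/625
2 1 23/25
3 3/2 8799/10000
4 2 1083/1250
5 5/2 8237/10000
6 3 3993/5000
DF(1y) is solved at step 2

step 1 [0.5y] bond c/2=9/400: DF=(244991/250000 − 9/400·(0))/(1+9/400) = 599/625 ≈ 0.958400
step 2 [1y] zero: DF = P = 23/25 ≈ 0.920000
step 3 [1.5y] bond c/2=17/800: DF=(7508111/8000000 − 17/800·(0.958400+0.920000))/(1+17/800) = 8799/10000 ≈ 0.879900
step 4 [2y] zero: DF = P = 1083/1250 ≈ 0.866400
step 5 [2.5y] bond c/2=11/400: DF=(946031/1000000 − 11/400·(0.958400+0.920000+0.879900+0.866400))/(1+11/400) = 8237/10000 ≈ 0.823700
step 6 [3y] bond c/2=1/40: DF=(37191/40000 − 1/40·(0.958400+0.920000+0.879900+0.866400+0.823700))/(1+1/40) = 3993/5000 ≈ 0.798600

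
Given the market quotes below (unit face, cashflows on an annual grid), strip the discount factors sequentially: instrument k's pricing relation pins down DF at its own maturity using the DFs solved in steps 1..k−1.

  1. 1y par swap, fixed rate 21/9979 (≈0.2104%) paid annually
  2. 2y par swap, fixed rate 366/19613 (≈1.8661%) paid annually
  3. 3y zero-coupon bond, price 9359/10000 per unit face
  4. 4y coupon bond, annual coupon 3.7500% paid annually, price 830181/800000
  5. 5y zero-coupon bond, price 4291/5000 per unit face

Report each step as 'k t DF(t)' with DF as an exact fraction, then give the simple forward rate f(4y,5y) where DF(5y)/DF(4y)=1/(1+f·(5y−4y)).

step 1 [1y] swap r/1=21/9979: DF=(1 − 21/9979·(0))/(1+21/9979) = 9979/10000 ≈ 0.997900
step 2 [2y] swap r/1=366/19613: DF=(1 − 366/19613·(0.997900))/(1+366/19613) = 4817/5000 ≈ 0.963400
step 3 [3y] zero: DF = P = 9359/10000 ≈ 0.935900
step 4 [4y] bond c/1=3/80: DF=(830181/800000 − 3/80·(0.997900+0.963400+0.935900))/(1+3/80) = 1791/2000 ≈ 0.895500
step 5 [5y] zero: DF = P = 4291/5000 ≈ 0.858200

1 1 9979/10000
2 2 4817/5000
3 3 9359/10000
4 4 1791/2000
5 5 4291/5000
f(4y,5y) = ((1791/2000)/(4291/5000) − 1)/(1) = 373/8582 ≈ 4.3463%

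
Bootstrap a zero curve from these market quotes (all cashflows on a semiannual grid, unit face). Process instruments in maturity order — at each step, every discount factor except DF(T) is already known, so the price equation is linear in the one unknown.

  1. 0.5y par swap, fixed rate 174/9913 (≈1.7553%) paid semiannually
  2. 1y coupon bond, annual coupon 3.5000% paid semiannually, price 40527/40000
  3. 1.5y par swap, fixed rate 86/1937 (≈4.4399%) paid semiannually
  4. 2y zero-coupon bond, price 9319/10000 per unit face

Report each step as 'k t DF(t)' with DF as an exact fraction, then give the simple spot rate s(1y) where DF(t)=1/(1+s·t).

step 1 [0.5y] swap r/2=87/9913: DF=(1 − 87/9913·(0))/(1+87/9913) = 9913/10000 ≈ 0.991300
step 2 [1y] bond c/2=7/400: DF=(40527/40000 − 7/400·(0.991300))/(1+7/400) = 9787/10000 ≈ 0.978700
step 3 [1.5y] swap r/2=43/1937: DF=(1 − 43/1937·(0.991300+0.978700))/(1+43/1937) = 1871/2000 ≈ 0.935500
step 4 [2y] zero: DF = P = 9319/10000 ≈ 0.931900

1 1/2 9913/10000
2 1 9787/10000
3 3/2 1871/2000
4 2 9319/10000
s(1y) = (1/(9787/10000) − 1)/(1) = 213/9787 ≈ 2.1764%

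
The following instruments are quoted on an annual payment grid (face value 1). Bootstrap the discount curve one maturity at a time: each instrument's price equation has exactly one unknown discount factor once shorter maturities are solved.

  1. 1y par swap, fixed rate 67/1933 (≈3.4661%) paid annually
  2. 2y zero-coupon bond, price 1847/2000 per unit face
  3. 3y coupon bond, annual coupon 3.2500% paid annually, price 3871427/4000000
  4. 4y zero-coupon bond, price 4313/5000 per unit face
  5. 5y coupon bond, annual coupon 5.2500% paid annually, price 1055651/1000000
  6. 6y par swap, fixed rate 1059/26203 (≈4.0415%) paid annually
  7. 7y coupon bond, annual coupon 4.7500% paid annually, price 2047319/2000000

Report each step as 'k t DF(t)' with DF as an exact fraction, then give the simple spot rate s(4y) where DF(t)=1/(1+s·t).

1 1 1933/2000
2 2 1847/2000
3 3 8779/10000
4 4 4313/5000
5 5 8219/10000
6 6 3941/5000
7 7 1849/2500
s(4y) = (1/(4313/5000) − 1)/(4) = 687/17252 ≈ 3.9821%

step 1 [1y] swap r/1=67/1933: DF=(1 − 67/1933·(0))/(1+67/1933) = 1933/2000 ≈ 0.966500
step 2 [2y] zero: DF = P = 1847/2000 ≈ 0.923500
step 3 [3y] bond c/1=13/400: DF=(3871427/4000000 − 13/400·(0.966500+0.923500))/(1+13/400) = 8779/10000 ≈ 0.877900
step 4 [4y] zero: DF = P = 4313/5000 ≈ 0.862600
step 5 [5y] bond c/1=21/400: DF=(1055651/1000000 − 21/400·(0.966500+0.923500+0.877900+0.862600))/(1+21/400) = 8219/10000 ≈ 0.821900
step 6 [6y] swap r/1=1059/26203: DF=(1 − 1059/26203·(0.966500+0.923500+0.877900+0.862600+0.821900))/(1+1059/26203) = 3941/5000 ≈ 0.788200
step 7 [7y] bond c/1=19/400: DF=(2047319/2000000 − 19/400·(0.966500+0.923500+0.877900+0.862600+0.821900+0.788200))/(1+19/400) = 1849/2500 ≈ 0.739600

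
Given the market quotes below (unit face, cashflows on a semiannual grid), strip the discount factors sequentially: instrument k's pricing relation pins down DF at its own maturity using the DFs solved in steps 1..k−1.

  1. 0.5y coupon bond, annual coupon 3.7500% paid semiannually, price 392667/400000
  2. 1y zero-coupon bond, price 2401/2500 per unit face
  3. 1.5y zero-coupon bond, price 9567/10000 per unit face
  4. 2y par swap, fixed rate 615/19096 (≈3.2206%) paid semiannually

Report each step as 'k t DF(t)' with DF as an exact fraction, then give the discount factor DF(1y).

1 1/2 2409/2500
2 1 2401/2500
3 3/2 9567/10000
4 2 1877/2000
DF(1y) = 2401/2500 ≈ 0.960400

step 1 [0.5y] bond c/2=3/160: DF=(392667/400000 − 3/160·(0))/(1+3/160) = 2409/2500 ≈ 0.963600
step 2 [1y] zero: DF = P = 2401/2500 ≈ 0.960400
step 3 [1.5y] zero: DF = P = 9567/10000 ≈ 0.956700
step 4 [2y] swap r/2=615/38192: DF=(1 − 615/38192·(0.963600+0.960400+0.956700))/(1+615/38192) = 1877/2000 ≈ 0.938500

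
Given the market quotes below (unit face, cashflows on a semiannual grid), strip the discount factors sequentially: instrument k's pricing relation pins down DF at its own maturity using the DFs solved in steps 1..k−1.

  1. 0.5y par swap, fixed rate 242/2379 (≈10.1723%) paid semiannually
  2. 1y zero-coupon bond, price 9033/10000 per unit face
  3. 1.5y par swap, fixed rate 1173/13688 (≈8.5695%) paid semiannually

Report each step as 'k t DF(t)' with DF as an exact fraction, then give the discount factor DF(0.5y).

1 1/2 2379/2500
2 1 9033/10000
3 3/2 8827/10000
DF(0.5y) = 2379/2500 ≈ 0.951600

step 1 [0.5y] swap r/2=121/2379: DF=(1 − 121/2379·(0))/(1+121/2379) = 2379/2500 ≈ 0.951600
step 2 [1y] zero: DF = P = 9033/10000 ≈ 0.903300
step 3 [1.5y] swap r/2=1173/27376: DF=(1 − 1173/27376·(0.951600+0.903300))/(1+1173/27376) = 8827/10000 ≈ 0.882700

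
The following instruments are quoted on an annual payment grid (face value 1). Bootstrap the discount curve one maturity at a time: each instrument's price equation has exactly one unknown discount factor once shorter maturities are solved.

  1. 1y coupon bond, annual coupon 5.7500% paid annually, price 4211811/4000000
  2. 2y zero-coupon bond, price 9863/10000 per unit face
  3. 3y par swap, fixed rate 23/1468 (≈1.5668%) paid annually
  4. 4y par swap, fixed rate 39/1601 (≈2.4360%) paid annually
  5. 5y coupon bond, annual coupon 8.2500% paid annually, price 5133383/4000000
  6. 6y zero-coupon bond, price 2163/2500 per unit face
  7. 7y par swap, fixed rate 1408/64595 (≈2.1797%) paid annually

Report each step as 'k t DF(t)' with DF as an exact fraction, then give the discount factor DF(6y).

step 1 [1y] bond c/1=23/400: DF=(4211811/4000000 − 23/400·(0))/(1+23/400) = 9957/10000 ≈ 0.995700
step 2 [2y] zero: DF = P = 9863/10000 ≈ 0.986300
step 3 [3y] swap r/1=23/1468: DF=(1 − 23/1468·(0.995700+0.986300))/(1+23/1468) = 477/500 ≈ 0.954000
step 4 [4y] swap r/1=39/1601: DF=(1 − 39/1601·(0.995700+0.986300+0.954000))/(1+39/1601) = 1133/1250 ≈ 0.906400
step 5 [5y] bond c/1=33/400: DF=(5133383/4000000 − 33/400·(0.995700+0.986300+0.954000+0.906400))/(1+33/400) = 8927/10000 ≈ 0.892700
step 6 [6y] zero: DF = P = 2163/2500 ≈ 0.865200
step 7 [7y] swap r/1=1408/64595: DF=(1 − 1408/64595·(0.995700+0.986300+0.954000+0.906400+0.892700+0.865200))/(1+1408/64595) = 537/625 ≈ 0.859200

1 1 9957/10000
2 2 9863/10000
3 3 477/500
4 4 1133/1250
5 5 8927/10000
6 6 2163/2500
7 7 537/625
DF(6y) = 2163/2500 ≈ 0.865200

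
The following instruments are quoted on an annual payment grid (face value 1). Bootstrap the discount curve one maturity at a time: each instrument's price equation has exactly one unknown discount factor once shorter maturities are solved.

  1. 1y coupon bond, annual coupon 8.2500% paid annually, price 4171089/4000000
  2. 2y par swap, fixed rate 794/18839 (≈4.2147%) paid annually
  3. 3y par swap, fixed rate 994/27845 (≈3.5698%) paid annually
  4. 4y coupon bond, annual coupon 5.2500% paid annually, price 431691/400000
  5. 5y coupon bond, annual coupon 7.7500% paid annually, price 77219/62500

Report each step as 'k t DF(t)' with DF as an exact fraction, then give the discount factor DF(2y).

1 1 9633/10000
2 2 4603/5000
3 3 4503/5000
4 4 1773/2000
5 5 4413/5000
DF(2y) = 4603/5000 ≈ 0.920600

step 1 [1y] bond c/1=33/400: DF=(4171089/4000000 − 33/400·(0))/(1+33/400) = 9633/10000 ≈ 0.963300
step 2 [2y] swap r/1=794/18839: DF=(1 − 794/18839·(0.963300))/(1+794/18839) = 4603/5000 ≈ 0.920600
step 3 [3y] swap r/1=994/27845: DF=(1 − 994/27845·(0.963300+0.920600))/(1+994/27845) = 4503/5000 ≈ 0.900600
step 4 [4y] bond c/1=21/400: DF=(431691/400000 − 21/400·(0.963300+0.920600+0.900600))/(1+21/400) = 1773/2000 ≈ 0.886500
step 5 [5y] bond c/1=31/400: DF=(77219/62500 − 31/400·(0.963300+0.920600+0.900600+0.886500))/(1+31/400) = 4413/5000 ≈ 0.882600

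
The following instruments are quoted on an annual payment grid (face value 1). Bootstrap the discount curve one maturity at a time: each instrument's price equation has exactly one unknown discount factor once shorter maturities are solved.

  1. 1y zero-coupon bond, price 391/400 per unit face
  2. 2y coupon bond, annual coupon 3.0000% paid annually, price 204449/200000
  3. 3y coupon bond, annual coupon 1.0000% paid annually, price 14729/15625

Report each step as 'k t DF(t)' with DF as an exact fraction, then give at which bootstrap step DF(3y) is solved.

step 1 [1y] zero: DF = P = 391/400 ≈ 0.977500
step 2 [2y] bond c/1=3/100: DF=(204449/200000 − 3/100·(0.977500))/(1+3/100) = 241/250 ≈ 0.964000
step 3 [3y] bond c/1=1/100: DF=(14729/15625 − 1/100·(0.977500+0.964000))/(1+1/100) = 9141/10000 ≈ 0.914100

1 1 391/400
2 2 241/250
3 3 9141/10000
DF(3y) is solved at step 3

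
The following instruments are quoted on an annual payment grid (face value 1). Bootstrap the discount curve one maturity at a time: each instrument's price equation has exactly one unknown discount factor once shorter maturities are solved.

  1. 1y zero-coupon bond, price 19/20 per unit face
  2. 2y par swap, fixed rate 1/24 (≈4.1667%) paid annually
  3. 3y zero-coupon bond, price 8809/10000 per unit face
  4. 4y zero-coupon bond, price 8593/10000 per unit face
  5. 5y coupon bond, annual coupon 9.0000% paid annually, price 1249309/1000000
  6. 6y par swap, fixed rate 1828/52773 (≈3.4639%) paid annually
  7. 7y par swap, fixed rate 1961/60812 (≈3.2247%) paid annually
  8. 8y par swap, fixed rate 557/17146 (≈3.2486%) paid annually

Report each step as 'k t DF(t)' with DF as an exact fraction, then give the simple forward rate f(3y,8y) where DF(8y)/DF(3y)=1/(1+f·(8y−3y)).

1 1 19/20
2 2 461/500
3 3 8809/10000
4 4 8593/10000
5 5 8479/10000
6 6 2043/2500
7 7 8039/10000
8 8 1943/2500
f(3y,8y) = ((8809/10000)/(1943/2500) − 1)/(5) = 1037/38860 ≈ 2.6686%

step 1 [1y] zero: DF = P = 19/20 ≈ 0.950000
step 2 [2y] swap r/1=1/24: DF=(1 − 1/24·(0.950000))/(1+1/24) = 461/500 ≈ 0.922000
step 3 [3y] zero: DF = P = 8809/10000 ≈ 0.880900
step 4 [4y] zero: DF = P = 8593/10000 ≈ 0.859300
step 5 [5y] bond c/1=9/100: DF=(1249309/1000000 − 9/100·(0.950000+0.922000+0.880900+0.859300))/(1+9/100) = 8479/10000 ≈ 0.847900
step 6 [6y] swap r/1=1828/52773: DF=(1 − 1828/52773·(0.950000+0.922000+0.880900+0.859300+0.847900))/(1+1828/52773) = 2043/2500 ≈ 0.817200
step 7 [7y] swap r/1=1961/60812: DF=(1 − 1961/60812·(0.950000+0.922000+0.880900+0.859300+0.847900+0.817200))/(1+1961/60812) = 8039/10000 ≈ 0.803900
step 8 [8y] swap r/1=557/17146: DF=(1 − 557/17146·(0.950000+0.922000+0.880900+0.859300+0.847900+0.817200+0.803900))/(1+557/17146) = 1943/2500 ≈ 0.777200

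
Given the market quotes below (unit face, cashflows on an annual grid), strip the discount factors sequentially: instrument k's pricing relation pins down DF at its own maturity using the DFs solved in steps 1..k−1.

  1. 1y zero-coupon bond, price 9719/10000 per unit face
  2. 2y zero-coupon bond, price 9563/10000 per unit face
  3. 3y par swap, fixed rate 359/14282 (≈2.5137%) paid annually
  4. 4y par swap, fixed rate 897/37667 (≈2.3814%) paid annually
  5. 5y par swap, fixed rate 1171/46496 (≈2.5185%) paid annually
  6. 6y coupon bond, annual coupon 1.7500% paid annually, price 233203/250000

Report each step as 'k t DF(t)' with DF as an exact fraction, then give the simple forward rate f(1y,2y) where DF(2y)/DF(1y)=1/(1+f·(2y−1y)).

1 1 9719/10000
2 2 9563/10000
3 3 4641/5000
4 4 9103/10000
5 5 8829/10000
6 6 523/625
f(1y,2y) = ((9719/10000)/(9563/10000) − 1)/(1) = 156/9563 ≈ 1.6313%

step 1 [1y] zero: DF = P = 9719/10000 ≈ 0.971900
step 2 [2y] zero: DF = P = 9563/10000 ≈ 0.956300
step 3 [3y] swap r/1=359/14282: DF=(1 − 359/14282·(0.971900+0.956300))/(1+359/14282) = 4641/5000 ≈ 0.928200
step 4 [4y] swap r/1=897/37667: DF=(1 − 897/37667·(0.971900+0.956300+0.928200))/(1+897/37667) = 9103/10000 ≈ 0.910300
step 5 [5y] swap r/1=1171/46496: DF=(1 − 1171/46496·(0.971900+0.956300+0.928200+0.910300))/(1+1171/46496) = 8829/10000 ≈ 0.882900
step 6 [6y] bond c/1=7/400: DF=(233203/250000 − 7/400·(0.971900+0.956300+0.928200+0.910300+0.882900))/(1+7/400) = 523/625 ≈ 0.836800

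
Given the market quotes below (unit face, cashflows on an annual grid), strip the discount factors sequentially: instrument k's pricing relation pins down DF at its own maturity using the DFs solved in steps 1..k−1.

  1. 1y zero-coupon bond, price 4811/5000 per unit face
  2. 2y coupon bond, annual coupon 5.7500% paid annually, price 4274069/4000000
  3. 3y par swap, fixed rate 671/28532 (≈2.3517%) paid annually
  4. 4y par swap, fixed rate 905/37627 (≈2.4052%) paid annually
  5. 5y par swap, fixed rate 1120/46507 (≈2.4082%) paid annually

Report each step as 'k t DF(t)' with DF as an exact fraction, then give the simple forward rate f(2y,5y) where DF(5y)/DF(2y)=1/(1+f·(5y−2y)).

step 1 [1y] zero: DF = P = 4811/5000 ≈ 0.962200
step 2 [2y] bond c/1=23/400: DF=(4274069/4000000 − 23/400·(0.962200))/(1+23/400) = 9581/10000 ≈ 0.958100
step 3 [3y] swap r/1=671/28532: DF=(1 − 671/28532·(0.962200+0.958100))/(1+671/28532) = 9329/10000 ≈ 0.932900
step 4 [4y] swap r/1=905/37627: DF=(1 − 905/37627·(0.962200+0.958100+0.932900))/(1+905/37627) = 1819/2000 ≈ 0.909500
step 5 [5y] swap r/1=1120/46507: DF=(1 − 1120/46507·(0.962200+0.958100+0.932900+0.909500))/(1+1120/46507) = 111/125 ≈ 0.888000

1 1 4811/5000
2 2 9581/10000
3 3 9329/10000
4 4 1819/2000
5 5 111/125
f(2y,5y) = ((9581/10000)/(111/125) − 1)/(3) = 701/26640 ≈ 2.6314%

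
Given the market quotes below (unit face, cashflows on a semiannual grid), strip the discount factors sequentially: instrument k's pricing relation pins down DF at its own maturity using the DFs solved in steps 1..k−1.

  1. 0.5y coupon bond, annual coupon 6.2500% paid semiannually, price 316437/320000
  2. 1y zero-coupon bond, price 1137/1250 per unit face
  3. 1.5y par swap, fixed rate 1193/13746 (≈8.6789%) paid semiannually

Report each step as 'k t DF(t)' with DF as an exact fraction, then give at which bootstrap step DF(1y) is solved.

step 1 [0.5y] bond c/2=1/32: DF=(316437/320000 − 1/32·(0))/(1+1/32) = 9589/10000 ≈ 0.958900
step 2 [1y] zero: DF = P = 1137/1250 ≈ 0.909600
step 3 [1.5y] swap r/2=1193/27492: DF=(1 − 1193/27492·(0.958900+0.909600))/(1+1193/27492) = 8807/10000 ≈ 0.880700

1 1/2 9589/10000
2 1 1137/1250
3 3/2 8807/10000
DF(1y) is solved at step 2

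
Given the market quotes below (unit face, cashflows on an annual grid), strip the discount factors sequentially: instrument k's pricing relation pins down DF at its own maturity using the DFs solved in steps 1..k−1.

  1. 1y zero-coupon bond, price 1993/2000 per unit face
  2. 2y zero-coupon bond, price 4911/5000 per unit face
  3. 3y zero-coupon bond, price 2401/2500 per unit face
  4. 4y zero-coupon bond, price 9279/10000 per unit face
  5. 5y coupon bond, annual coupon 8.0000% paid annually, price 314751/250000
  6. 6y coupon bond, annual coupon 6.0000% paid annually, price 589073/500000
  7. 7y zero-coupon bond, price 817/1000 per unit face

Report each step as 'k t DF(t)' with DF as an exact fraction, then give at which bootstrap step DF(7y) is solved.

step 1 [1y] zero: DF = P = 1993/2000 ≈ 0.996500
step 2 [2y] zero: DF = P = 4911/5000 ≈ 0.982200
step 3 [3y] zero: DF = P = 2401/2500 ≈ 0.960400
step 4 [4y] zero: DF = P = 9279/10000 ≈ 0.927900
step 5 [5y] bond c/1=2/25: DF=(314751/250000 − 2/25·(0.996500+0.982200+0.960400+0.927900))/(1+2/25) = 8793/10000 ≈ 0.879300
step 6 [6y] bond c/1=3/50: DF=(589073/500000 − 3/50·(0.996500+0.982200+0.960400+0.927900+0.879300))/(1+3/50) = 2107/2500 ≈ 0.842800
step 7 [7y] zero: DF = P = 817/1000 ≈ 0.817000

1 1 1993/2000
2 2 4911/5000
3 3 2401/2500
4 4 9279/10000
5 5 8793/10000
6 6 2107/2500
7 7 817/1000
DF(7y) is solved at step 7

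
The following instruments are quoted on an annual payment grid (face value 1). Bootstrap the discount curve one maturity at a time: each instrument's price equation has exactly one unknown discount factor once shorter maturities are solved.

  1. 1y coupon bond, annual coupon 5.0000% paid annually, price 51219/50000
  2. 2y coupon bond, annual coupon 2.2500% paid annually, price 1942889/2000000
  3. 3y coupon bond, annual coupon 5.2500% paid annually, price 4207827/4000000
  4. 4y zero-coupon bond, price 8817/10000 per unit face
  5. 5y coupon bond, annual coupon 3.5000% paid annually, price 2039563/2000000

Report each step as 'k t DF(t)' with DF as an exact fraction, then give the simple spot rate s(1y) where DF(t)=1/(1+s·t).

1 1 2439/2500
2 2 4643/5000
3 3 1809/2000
4 4 8817/10000
5 5 1721/2000
s(1y) = (1/(2439/2500) − 1)/(1) = 61/2439 ≈ 2.5010%

step 1 [1y] bond c/1=1/20: DF=(51219/50000 − 1/20·(0))/(1+1/20) = 2439/2500 ≈ 0.975600
step 2 [2y] bond c/1=9/400: DF=(1942889/2000000 − 9/400·(0.975600))/(1+9/400) = 4643/5000 ≈ 0.928600
step 3 [3y] bond c/1=21/400: DF=(4207827/4000000 − 21/400·(0.975600+0.928600))/(1+21/400) = 1809/2000 ≈ 0.904500
step 4 [4y] zero: DF = P = 8817/10000 ≈ 0.881700
step 5 [5y] bond c/1=7/200: DF=(2039563/2000000 − 7/200·(0.975600+0.928600+0.904500+0.881700))/(1+7/200) = 1721/2000 ≈ 0.860500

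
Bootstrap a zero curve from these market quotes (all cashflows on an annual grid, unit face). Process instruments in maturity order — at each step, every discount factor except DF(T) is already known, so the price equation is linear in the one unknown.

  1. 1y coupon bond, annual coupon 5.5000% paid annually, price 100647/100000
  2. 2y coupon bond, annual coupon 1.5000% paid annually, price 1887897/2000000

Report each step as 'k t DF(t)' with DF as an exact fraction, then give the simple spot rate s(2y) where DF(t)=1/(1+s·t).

step 1 [1y] bond c/1=11/200: DF=(100647/100000 − 11/200·(0))/(1+11/200) = 477/500 ≈ 0.954000
step 2 [2y] bond c/1=3/200: DF=(1887897/2000000 − 3/200·(0.954000))/(1+3/200) = 9159/10000 ≈ 0.915900

1 1 477/500
2 2 9159/10000
s(2y) = (1/(9159/10000) − 1)/(2) = 841/18318 ≈ 4.5911%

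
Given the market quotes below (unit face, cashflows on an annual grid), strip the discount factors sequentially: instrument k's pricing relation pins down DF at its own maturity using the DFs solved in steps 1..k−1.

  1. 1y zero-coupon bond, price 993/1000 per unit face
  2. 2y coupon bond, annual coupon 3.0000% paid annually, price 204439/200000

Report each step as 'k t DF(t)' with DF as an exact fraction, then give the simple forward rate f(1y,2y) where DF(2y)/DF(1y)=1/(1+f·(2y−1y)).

1 1 993/1000
2 2 1927/2000
f(1y,2y) = ((993/1000)/(1927/2000) − 1)/(1) = 59/1927 ≈ 3.0618%

step 1 [1y] zero: DF = P = 993/1000 ≈ 0.993000
step 2 [2y] bond c/1=3/100: DF=(204439/200000 − 3/100·(0.993000))/(1+3/100) = 1927/2000 ≈ 0.963500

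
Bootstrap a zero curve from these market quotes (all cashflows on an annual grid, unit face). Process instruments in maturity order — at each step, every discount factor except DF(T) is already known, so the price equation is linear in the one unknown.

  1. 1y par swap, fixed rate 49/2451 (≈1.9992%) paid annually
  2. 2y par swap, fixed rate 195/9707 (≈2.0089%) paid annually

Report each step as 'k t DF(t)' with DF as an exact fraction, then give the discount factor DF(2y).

step 1 [1y] swap r/1=49/2451: DF=(1 − 49/2451·(0))/(1+49/2451) = 2451/2500 ≈ 0.980400
step 2 [2y] swap r/1=195/9707: DF=(1 − 195/9707·(0.980400))/(1+195/9707) = 961/1000 ≈ 0.961000

1 1 2451/2500
2 2 961/1000
DF(2y) = 961/1000 ≈ 0.961000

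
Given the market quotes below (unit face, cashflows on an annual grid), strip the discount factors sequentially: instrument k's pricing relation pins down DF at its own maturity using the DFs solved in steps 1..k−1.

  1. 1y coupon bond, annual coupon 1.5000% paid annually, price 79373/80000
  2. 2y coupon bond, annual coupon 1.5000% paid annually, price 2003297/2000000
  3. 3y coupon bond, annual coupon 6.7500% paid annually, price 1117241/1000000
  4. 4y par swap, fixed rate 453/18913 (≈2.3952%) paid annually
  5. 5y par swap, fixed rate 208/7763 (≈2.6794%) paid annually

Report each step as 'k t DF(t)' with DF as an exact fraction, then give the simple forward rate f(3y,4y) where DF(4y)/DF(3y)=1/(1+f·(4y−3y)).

step 1 [1y] bond c/1=3/200: DF=(79373/80000 − 3/200·(0))/(1+3/200) = 391/400 ≈ 0.977500
step 2 [2y] bond c/1=3/200: DF=(2003297/2000000 − 3/200·(0.977500))/(1+3/200) = 2431/2500 ≈ 0.972400
step 3 [3y] bond c/1=27/400: DF=(1117241/1000000 − 27/400·(0.977500+0.972400))/(1+27/400) = 9233/10000 ≈ 0.923300
step 4 [4y] swap r/1=453/18913: DF=(1 − 453/18913·(0.977500+0.972400+0.923300))/(1+453/18913) = 4547/5000 ≈ 0.909400
step 5 [5y] swap r/1=208/7763: DF=(1 − 208/7763·(0.977500+0.972400+0.923300+0.909400))/(1+208/7763) = 547/625 ≈ 0.875200

1 1 391/400
2 2 2431/2500
3 3 9233/10000
4 4 4547/5000
5 5 547/625
f(3y,4y) = ((9233/10000)/(4547/5000) − 1)/(1) = 139/9094 ≈ 1.5285%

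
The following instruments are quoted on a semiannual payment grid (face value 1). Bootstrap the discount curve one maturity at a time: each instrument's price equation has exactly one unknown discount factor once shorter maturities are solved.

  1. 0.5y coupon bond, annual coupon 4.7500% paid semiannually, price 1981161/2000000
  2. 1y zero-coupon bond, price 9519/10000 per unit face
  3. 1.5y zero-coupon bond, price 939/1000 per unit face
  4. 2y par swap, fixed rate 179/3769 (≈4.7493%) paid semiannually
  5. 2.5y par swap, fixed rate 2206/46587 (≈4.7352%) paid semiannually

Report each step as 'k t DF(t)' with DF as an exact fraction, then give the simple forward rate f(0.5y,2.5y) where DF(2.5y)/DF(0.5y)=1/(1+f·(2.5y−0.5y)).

1 1/2 2419/2500
2 1 9519/10000
3 3/2 939/1000
4 2 1821/2000
5 5/2 8897/10000
f(0.5y,2.5y) = ((2419/2500)/(8897/10000) − 1)/(2) = 19/434 ≈ 4.3779%

step 1 [0.5y] bond c/2=19/800: DF=(1981161/2000000 − 19/800·(0))/(1+19/800) = 2419/2500 ≈ 0.967600
step 2 [1y] zero: DF = P = 9519/10000 ≈ 0.951900
step 3 [1.5y] zero: DF = P = 939/1000 ≈ 0.939000
step 4 [2y] swap r/2=179/7538: DF=(1 − 179/7538·(0.967600+0.951900+0.939000))/(1+179/7538) = 1821/2000 ≈ 0.910500
step 5 [2.5y] swap r/2=1103/46587: DF=(1 − 1103/46587·(0.967600+0.951900+0.939000+0.910500))/(1+1103/46587) = 8897/10000 ≈ 0.889700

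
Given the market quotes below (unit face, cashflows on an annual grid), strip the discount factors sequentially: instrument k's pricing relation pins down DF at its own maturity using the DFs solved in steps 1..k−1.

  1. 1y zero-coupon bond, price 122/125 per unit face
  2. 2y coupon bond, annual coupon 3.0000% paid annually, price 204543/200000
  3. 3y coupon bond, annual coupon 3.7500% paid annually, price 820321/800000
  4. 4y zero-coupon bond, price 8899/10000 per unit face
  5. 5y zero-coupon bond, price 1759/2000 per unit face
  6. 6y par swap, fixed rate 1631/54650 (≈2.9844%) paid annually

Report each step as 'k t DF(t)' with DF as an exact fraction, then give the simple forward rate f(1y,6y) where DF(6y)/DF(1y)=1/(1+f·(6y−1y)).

1 1 122/125
2 2 1929/2000
3 3 4591/5000
4 4 8899/10000
5 5 1759/2000
6 6 8369/10000
f(1y,6y) = ((122/125)/(8369/10000) − 1)/(5) = 1391/41845 ≈ 3.3242%

step 1 [1y] zero: DF = P = 122/125 ≈ 0.976000
step 2 [2y] bond c/1=3/100: DF=(204543/200000 − 3/100·(0.976000))/(1+3/100) = 1929/2000 ≈ 0.964500
step 3 [3y] bond c/1=3/80: DF=(820321/800000 − 3/80·(0.976000+0.964500))/(1+3/80) = 4591/5000 ≈ 0.918200
step 4 [4y] zero: DF = P = 8899/10000 ≈ 0.889900
step 5 [5y] zero: DF = P = 1759/2000 ≈ 0.879500
step 6 [6y] swap r/1=1631/54650: DF=(1 − 1631/54650·(0.976000+0.964500+0.918200+0.889900+0.879500))/(1+1631/54650) = 8369/10000 ≈ 0.836900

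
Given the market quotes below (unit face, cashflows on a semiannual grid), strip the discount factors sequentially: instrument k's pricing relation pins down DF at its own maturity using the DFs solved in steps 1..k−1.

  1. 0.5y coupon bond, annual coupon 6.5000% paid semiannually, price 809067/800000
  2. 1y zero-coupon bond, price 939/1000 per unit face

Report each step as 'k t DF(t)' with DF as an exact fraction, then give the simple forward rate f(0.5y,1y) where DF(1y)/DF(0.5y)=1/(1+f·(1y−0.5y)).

1 1/2 1959/2000
2 1 939/1000
f(0.5y,1y) = ((1959/2000)/(939/1000) − 1)/(1/2) = 27/313 ≈ 8.6262%

step 1 [0.5y] bond c/2=13/400: DF=(809067/800000 − 13/400·(0))/(1+13/400) = 1959/2000 ≈ 0.979500
step 2 [1y] zero: DF = P = 939/1000 ≈ 0.939000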